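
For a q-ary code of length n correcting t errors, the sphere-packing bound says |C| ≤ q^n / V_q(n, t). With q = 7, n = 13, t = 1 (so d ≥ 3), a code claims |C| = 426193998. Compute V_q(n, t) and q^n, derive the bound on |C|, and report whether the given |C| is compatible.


V_q(n, t) = 79, q^n = 96889010407, Hamming bound = 1226443169, |C| = 426193998 ≤ bound (satisfied).

Step 1: Compute V_q(n, t) = Σ_{j=0}^1 C(n, j) (q−1)^j.
  j = 0: C(13,0)·(6)^0 = 1·1 = 1.
  j = 1: C(13,1)·(6)^1 = 13·6 = 78.
  V_q(n, t) = 1 + 78 = 79.
Step 2: q^n = 7^13 = 96889010407.
Step 3: Hamming bound ⌊q^n / V_q(n,t)⌋ = ⌊96889010407/79⌋ = 1226443169.
Step 4: Compare |C| = 426193998 to 1226443169: satisfied.
The claimed |C| lies below the Hamming bound.


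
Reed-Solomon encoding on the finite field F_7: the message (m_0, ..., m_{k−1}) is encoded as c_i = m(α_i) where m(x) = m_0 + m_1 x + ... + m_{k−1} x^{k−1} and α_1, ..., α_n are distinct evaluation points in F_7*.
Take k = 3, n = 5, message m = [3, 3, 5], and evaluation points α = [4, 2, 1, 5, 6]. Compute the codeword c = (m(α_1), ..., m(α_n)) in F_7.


c = [4, 1, 4, 3, 5]

Message polynomial: m(x) = 3 + 3·x + 5·x^2 (mod 7).
For each evaluation point α_i, compute m(α_i) mod 7:
  α_1 = 4: Horner steps 5 → 2 → 4, so m(4) = 4.
  α_2 = 2: Horner steps 5 → 6 → 1, so m(2) = 1.
  α_3 = 1: Horner steps 5 → 1 → 4, so m(1) = 4.
  α_4 = 5: Horner steps 5 → 0 → 3, so m(5) = 3.
  α_5 = 6: Horner steps 5 → 5 → 5, so m(6) = 5.
Codeword c = [4, 1, 4, 3, 5] ∈ F_7^5.


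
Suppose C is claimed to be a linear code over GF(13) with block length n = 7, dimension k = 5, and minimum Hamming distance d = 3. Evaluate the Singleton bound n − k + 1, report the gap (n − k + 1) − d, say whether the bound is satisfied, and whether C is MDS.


Singleton RHS = n − k + 1 = 3, slack = 0, bound satisfied, MDS.

Singleton bound: d ≤ n − k + 1.
Here n = 7, k = 5, so n − k + 1 = 3.
Given d = 3, check d ≤ 3: YES.
Slack = (n − k + 1) − d = 0.
The code is MDS (slack = 0).
Description: the claimed parameters are [7, 5, 3]_13; such a code would be MDS (meets Singleton bound).


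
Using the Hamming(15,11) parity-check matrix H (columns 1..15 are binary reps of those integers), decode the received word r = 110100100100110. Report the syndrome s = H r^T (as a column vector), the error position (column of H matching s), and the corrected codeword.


s = (1, 0, 0, 1)^T, error position = 9, corrected codeword c = 110100101100110

Compute s = H r^T mod 2 one row at a time:
  s_1 = 0 + 0 + 1 + 0 + 0 + 1 + 1 + 0 = 3 ≡ 1 (mod 2).
  s_2 = 1 + 0 + 0 + 1 + 0 + 1 + 1 + 0 = 4 ≡ 0 (mod 2).
  s_3 = 1 + 0 + 0 + 1 + 1 + 0 + 1 + 0 = 4 ≡ 0 (mod 2).
  s_4 = 1 + 0 + 0 + 1 + 0 + 0 + 1 + 0 = 3 ≡ 1 (mod 2).
s = (1, 0, 0, 1)^T — this equals column 9 of H (binary 1001), so error is at position 9.
Correct: flip bit 9 of r = 110100100100110 to get c = 110100101100110.


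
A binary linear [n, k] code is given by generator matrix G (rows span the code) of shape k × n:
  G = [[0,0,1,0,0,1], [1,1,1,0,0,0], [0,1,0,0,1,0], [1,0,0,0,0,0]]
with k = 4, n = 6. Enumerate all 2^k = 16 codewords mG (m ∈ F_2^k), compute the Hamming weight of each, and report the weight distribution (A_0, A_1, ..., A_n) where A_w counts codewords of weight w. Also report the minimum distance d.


Weight distribution: A_0 = 1, A_1 = 1, A_2 = 6, A_3 = 6, A_4 = 1, A_5 = 1. Minimum distance d = 1.

Enumerate all 2^4 = 16 messages m ∈ F_2^4.
For each, compute codeword c = mG in F_2^6, then tally its weight.
  m = 0000 → c = 000000, weight = 0.
  m = 1000 → c = 001001, weight = 2.
  m = 0100 → c = 111000, weight = 3.
  m = 1100 → c = 110001, weight = 3.
  m = 0010 → c = 010010, weight = 2.
  m = 1010 → c = 011011, weight = 4.
  m = 0110 → c = 101010, weight = 3.
  m = 1110 → c = 100011, weight = 3.
  m = 0001 → c = 100000, weight = 1.
  m = 1001 → c = 101001, weight = 3.
  m = 0101 → c = 011000, weight = 2.
  m = 1101 → c = 010001, weight = 2.
  m = 0011 → c = 110010, weight = 3.
  m = 1011 → c = 111011, weight = 5.
  m = 0111 → c = 001010, weight = 2.
  m = 1111 → c = 000011, weight = 2.
Tally weights:
  weight 0: 1 codewords.
  weight 1: 1 codewords.
  weight 2: 6 codewords.
  weight 3: 6 codewords.
  weight 4: 1 codewords.
  weight 5: 1 codewords.
Minimum distance d = smallest w > 0 with A_w > 0 = 1.
Sanity: Σ A_w = 16 = 2^4 = 16 ✓.


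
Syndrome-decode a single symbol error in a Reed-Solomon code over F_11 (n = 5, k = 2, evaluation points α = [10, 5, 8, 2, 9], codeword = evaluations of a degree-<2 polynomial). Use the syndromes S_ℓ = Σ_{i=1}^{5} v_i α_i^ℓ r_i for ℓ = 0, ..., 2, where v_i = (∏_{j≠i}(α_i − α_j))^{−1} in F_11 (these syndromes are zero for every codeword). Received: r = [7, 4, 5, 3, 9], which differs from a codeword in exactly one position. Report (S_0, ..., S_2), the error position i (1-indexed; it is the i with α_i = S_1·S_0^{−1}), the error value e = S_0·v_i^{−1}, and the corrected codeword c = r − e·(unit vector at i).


S = (9, 2, 9), error at position 1, error magnitude e = 5, c = [2, 4, 5, 3, 9].

Step 1: column multipliers v_i = (∏_{j≠i}(α_i − α_j))^{−1} mod 11.
  i = 1 (α = 10): (10−5)(10−8)(10−2)(10−9) = 5·2·8·1 = 80 ≡ 3, so v_1 = 3^{−1} = 4 (mod 11).
  i = 2 (α = 5): (5−10)(5−8)(5−2)(5−9) = (−5)·(−3)·3·(−4) = −180 ≡ 7, so v_2 = 7^{−1} = 8 (mod 11).
  i = 3 (α = 8): (8−10)(8−5)(8−2)(8−9) = (−2)·3·6·(−1) = 36 ≡ 3, so v_3 = 3^{−1} = 4 (mod 11).
  i = 4 (α = 2): (2−10)(2−5)(2−8)(2−9) = (−8)·(−3)·(−6)·(−7) = 1008 ≡ 7, so v_4 = 7^{−1} = 8 (mod 11).
  i = 5 (α = 9): (9−10)(9−5)(9−8)(9−2) = (−1)·4·1·7 = −28 ≡ 5, so v_5 = 5^{−1} = 9 (mod 11).
  v = [4, 8, 4, 8, 9].
Step 2: syndromes of r = [7, 4, 5, 3, 9] (all sums mod 11).
  S_0 = Σ v_i r_i = 4·7 + 8·4 + 4·5 + 8·3 + 9·9 = 185 ≡ 9.
  S_1 = Σ v_i α_i r_i = 4·10·7 + 8·5·4 + 4·8·5 + 8·2·3 + 9·9·9 = 1377 ≡ 2.
  α_i^2 mod 11 = [1, 3, 9, 4, 4].
  S_2 = Σ v_i α_i^2 r_i = 4·1·7 + 8·3·4 + 4·9·5 + 8·4·3 + 9·4·9 = 724 ≡ 9.
  S = (9, 2, 9) ≠ 0, so r is not a codeword (an error is present).
Step 3: locate the error. For a single error e at position i, S_ℓ = v_i·e·α_i^ℓ, so α_err = S_1/S_0.
  S_0^{−1} = 9^{−1} = 5 (mod 11), so α_err = 2·5 = 10 ≡ 10 = α_1. Error position i = 1.
  Consistency check: S_2/S_1 = 9·6 = 54 ≡ 10 = α_err ✓ (single-error assumption holds).
Step 4: error magnitude e = S_0/v_1 = S_0·∏_{j≠1}(α_1 − α_j) = 9·3 = 27 ≡ 5 (mod 11).
Step 5: correct position 1: c_1 = r_1 − e = 7 − 5 ≡ 2 (mod 11). Hence c = [2, 4, 5, 3, 9].
  Check: interpolating c through the α_i gives m(x) = 6 + 4·x (degree < 2) with m(α_i) = c_i for every i, so c is indeed a codeword.


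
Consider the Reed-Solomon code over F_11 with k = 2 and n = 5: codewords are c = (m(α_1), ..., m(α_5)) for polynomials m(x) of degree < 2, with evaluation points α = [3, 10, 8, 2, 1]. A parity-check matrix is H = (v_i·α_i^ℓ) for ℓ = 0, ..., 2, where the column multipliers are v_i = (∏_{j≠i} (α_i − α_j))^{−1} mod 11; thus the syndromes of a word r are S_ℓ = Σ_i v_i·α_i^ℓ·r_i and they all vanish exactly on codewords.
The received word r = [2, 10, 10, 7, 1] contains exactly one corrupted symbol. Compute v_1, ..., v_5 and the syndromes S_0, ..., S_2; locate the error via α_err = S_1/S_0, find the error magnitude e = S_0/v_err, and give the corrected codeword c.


S = (3, 8, 3), error at position 2, error magnitude e = 10, c = [2, 0, 10, 7, 1].

Step 1: column multipliers v_i = (∏_{j≠i}(α_i − α_j))^{−1} mod 11.
  i = 1 (α = 3): (3−10)(3−8)(3−2)(3−1) = (−7)·(−5)·1·2 = 70 ≡ 4, so v_1 = 4^{−1} = 3 (mod 11).
  i = 2 (α = 10): (10−3)(10−8)(10−2)(10−1) = 7·2·8·9 = 1008 ≡ 7, so v_2 = 7^{−1} = 8 (mod 11).
  i = 3 (α = 8): (8−3)(8−10)(8−2)(8−1) = 5·(−2)·6·7 = −420 ≡ 9, so v_3 = 9^{−1} = 5 (mod 11).
  i = 4 (α = 2): (2−3)(2−10)(2−8)(2−1) = (−1)·(−8)·(−6)·1 = −48 ≡ 7, so v_4 = 7^{−1} = 8 (mod 11).
  i = 5 (α = 1): (1−3)(1−10)(1−8)(1−2) = (−2)·(−9)·(−7)·(−1) = 126 ≡ 5, so v_5 = 5^{−1} = 9 (mod 11).
  v = [3, 8, 5, 8, 9].
Step 2: syndromes of r = [2, 10, 10, 7, 1] (all sums mod 11).
  S_0 = Σ v_i r_i = 3·2 + 8·10 + 5·10 + 8·7 + 9·1 = 201 ≡ 3.
  S_1 = Σ v_i α_i r_i = 3·3·2 + 8·10·10 + 5·8·10 + 8·2·7 + 9·1·1 = 1339 ≡ 8.
  α_i^2 mod 11 = [9, 1, 9, 4, 1].
  S_2 = Σ v_i α_i^2 r_i = 3·9·2 + 8·1·10 + 5·9·10 + 8·4·7 + 9·1·1 = 817 ≡ 3.
  S = (3, 8, 3) ≠ 0, so r is not a codeword (an error is present).
Step 3: locate the error. For a single error e at position i, S_ℓ = v_i·e·α_i^ℓ, so α_err = S_1/S_0.
  S_0^{−1} = 3^{−1} = 4 (mod 11), so α_err = 8·4 = 32 ≡ 10 = α_2. Error position i = 2.
  Consistency check: S_2/S_1 = 3·7 = 21 ≡ 10 = α_err ✓ (single-error assumption holds).
Step 4: error magnitude e = S_0/v_2 = S_0·∏_{j≠2}(α_2 − α_j) = 3·7 = 21 ≡ 10 (mod 11).
Step 5: correct position 2: c_2 = r_2 − e = 10 − 10 ≡ 0 (mod 11). Hence c = [2, 0, 10, 7, 1].
  Check: interpolating c through the α_i gives m(x) = 6 + 6·x (degree < 2) with m(α_i) = c_i for every i, so c is indeed a codeword.


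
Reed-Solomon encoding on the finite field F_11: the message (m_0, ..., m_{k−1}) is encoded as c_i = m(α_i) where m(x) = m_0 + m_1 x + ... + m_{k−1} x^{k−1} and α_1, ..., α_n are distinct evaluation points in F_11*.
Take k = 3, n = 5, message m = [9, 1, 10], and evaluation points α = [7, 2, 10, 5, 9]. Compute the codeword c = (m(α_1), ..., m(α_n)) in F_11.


c = [0, 7, 7, 0, 3]

Message polynomial: m(x) = 9 + 1·x + 10·x^2 (mod 11).
For each evaluation point α_i, compute m(α_i) mod 11:
  α_1 = 7: Horner steps 10 → 5 → 0, so m(7) = 0.
  α_2 = 2: Horner steps 10 → 10 → 7, so m(2) = 7.
  α_3 = 10: Horner steps 10 → 2 → 7, so m(10) = 7.
  α_4 = 5: Horner steps 10 → 7 → 0, so m(5) = 0.
  α_5 = 9: Horner steps 10 → 3 → 3, so m(9) = 3.
Codeword c = [0, 7, 7, 0, 3] ∈ F_11^5.


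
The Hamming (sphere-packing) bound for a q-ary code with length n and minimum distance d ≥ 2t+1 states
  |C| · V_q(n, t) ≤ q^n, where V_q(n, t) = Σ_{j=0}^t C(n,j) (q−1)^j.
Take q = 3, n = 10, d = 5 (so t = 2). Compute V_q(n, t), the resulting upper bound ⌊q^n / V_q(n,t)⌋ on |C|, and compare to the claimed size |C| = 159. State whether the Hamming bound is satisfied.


V_q(n, t) = 201, q^n = 59049, Hamming bound = 293, |C| = 159 ≤ bound (satisfied).

Step 1: Compute V_q(n, t) = Σ_{j=0}^2 C(n, j) (q−1)^j.
  j = 0: C(10,0)·(2)^0 = 1·1 = 1.
  j = 1: C(10,1)·(2)^1 = 10·2 = 20.
  j = 2: C(10,2)·(2)^2 = 45·4 = 180.
  V_q(n, t) = 1 + 20 + 180 = 201.
Step 2: q^n = 3^10 = 59049.
Step 3: Hamming bound ⌊q^n / V_q(n,t)⌋ = ⌊59049/201⌋ = 293.
Step 4: Compare |C| = 159 to 293: satisfied.
The claimed |C| lies below the Hamming bound.


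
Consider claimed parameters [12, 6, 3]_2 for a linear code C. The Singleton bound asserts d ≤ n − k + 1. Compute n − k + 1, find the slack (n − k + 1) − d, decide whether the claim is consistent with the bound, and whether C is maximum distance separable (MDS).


Singleton RHS = n − k + 1 = 7, slack = 4, bound satisfied, not MDS.

Singleton bound: d ≤ n − k + 1.
Here n = 12, k = 6, so n − k + 1 = 7.
Given d = 3, check d ≤ 7: YES.
Slack = (n − k + 1) − d = 4.
The code is NOT MDS (slack = 4 > 0).
Description: the claimed parameters are [12, 6, 3]_2; such a code would be non-MDS.


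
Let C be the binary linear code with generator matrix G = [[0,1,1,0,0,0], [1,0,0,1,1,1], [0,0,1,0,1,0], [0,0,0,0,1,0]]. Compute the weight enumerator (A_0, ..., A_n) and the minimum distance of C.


Weight distribution: A_0 = 1, A_1 = 3, A_2 = 3, A_3 = 2, A_4 = 3, A_5 = 3, A_6 = 1. Minimum distance d = 1.

Enumerate all 2^4 = 16 messages m ∈ F_2^4.
For each, compute codeword c = mG in F_2^6, then tally its weight.
  m = 0000 → c = 000000, weight = 0.
  m = 1000 → c = 011000, weight = 2.
  m = 0100 → c = 100111, weight = 4.
  m = 1100 → c = 111111, weight = 6.
  m = 0010 → c = 001010, weight = 2.
  m = 1010 → c = 010010, weight = 2.
  m = 0110 → c = 101101, weight = 4.
  m = 1110 → c = 110101, weight = 4.
  m = 0001 → c = 000010, weight = 1.
  m = 1001 → c = 011010, weight = 3.
  m = 0101 → c = 100101, weight = 3.
  m = 1101 → c = 111101, weight = 5.
  m = 0011 → c = 001000, weight = 1.
  m = 1011 → c = 010000, weight = 1.
  m = 0111 → c = 101111, weight = 5.
  m = 1111 → c = 110111, weight = 5.
Tally weights:
  weight 0: 1 codewords.
  weight 1: 3 codewords.
  weight 2: 3 codewords.
  weight 3: 2 codewords.
  weight 4: 3 codewords.
  weight 5: 3 codewords.
  weight 6: 1 codewords.
Minimum distance d = smallest w > 0 with A_w > 0 = 1.
Sanity: Σ A_w = 16 = 2^4 = 16 ✓.


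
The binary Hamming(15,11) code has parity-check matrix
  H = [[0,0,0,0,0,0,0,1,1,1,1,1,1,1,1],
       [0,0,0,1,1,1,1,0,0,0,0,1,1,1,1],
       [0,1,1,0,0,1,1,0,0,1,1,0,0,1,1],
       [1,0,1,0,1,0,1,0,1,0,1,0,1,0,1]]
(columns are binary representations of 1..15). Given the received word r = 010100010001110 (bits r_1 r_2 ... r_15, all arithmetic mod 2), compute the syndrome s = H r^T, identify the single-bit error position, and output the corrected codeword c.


s = (0, 0, 0, 1)^T, error position = 1, corrected codeword c = 110100010001110

Compute s = H r^T mod 2 one row at a time:
  s_1 = 1 + 0 + 0 + 0 + 1 + 1 + 1 + 0 = 4 ≡ 0 (mod 2).
  s_2 = 1 + 0 + 0 + 0 + 1 + 1 + 1 + 0 = 4 ≡ 0 (mod 2).
  s_3 = 1 + 0 + 0 + 0 + 0 + 0 + 1 + 0 = 2 ≡ 0 (mod 2).
  s_4 = 0 + 0 + 0 + 0 + 0 + 0 + 1 + 0 = 1 ≡ 1 (mod 2).
s = (0, 0, 0, 1)^T — this equals column 1 of H (binary 0001), so error is at position 1.
Correct: flip bit 1 of r = 010100010001110 to get c = 110100010001110.


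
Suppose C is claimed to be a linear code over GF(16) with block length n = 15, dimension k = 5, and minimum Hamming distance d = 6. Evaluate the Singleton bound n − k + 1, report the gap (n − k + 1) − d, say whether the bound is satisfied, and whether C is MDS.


Singleton RHS = n − k + 1 = 11, slack = 5, bound satisfied, not MDS.

Singleton bound: d ≤ n − k + 1.
Here n = 15, k = 5, so n − k + 1 = 11.
Given d = 6, check d ≤ 11: YES.
Slack = (n − k + 1) − d = 5.
The code is NOT MDS (slack = 5 > 0).
Description: the claimed parameters are [15, 5, 6]_16; such a code would be non-MDS.


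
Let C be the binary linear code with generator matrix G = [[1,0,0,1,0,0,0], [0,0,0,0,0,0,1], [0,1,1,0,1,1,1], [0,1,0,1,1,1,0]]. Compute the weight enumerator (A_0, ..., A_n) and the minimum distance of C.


Weight distribution: A_0 = 1, A_1 = 1, A_2 = 3, A_3 = 3, A_4 = 3, A_5 = 3, A_6 = 1, A_7 = 1. Minimum distance d = 1.

Enumerate all 2^4 = 16 messages m ∈ F_2^4.
For each, compute codeword c = mG in F_2^7, then tally its weight.
  m = 0000 → c = 0000000, weight = 0.
  m = 1000 → c = 1001000, weight = 2.
  m = 0100 → c = 0000001, weight = 1.
  m = 1100 → c = 1001001, weight = 3.
  m = 0010 → c = 0110111, weight = 5.
  m = 1010 → c = 1111111, weight = 7.
  m = 0110 → c = 0110110, weight = 4.
  m = 1110 → c = 1111110, weight = 6.
  m = 0001 → c = 0101110, weight = 4.
  m = 1001 → c = 1100110, weight = 4.
  m = 0101 → c = 0101111, weight = 5.
  m = 1101 → c = 1100111, weight = 5.
  m = 0011 → c = 0011001, weight = 3.
  m = 1011 → c = 1010001, weight = 3.
  m = 0111 → c = 0011000, weight = 2.
  m = 1111 → c = 1010000, weight = 2.
Tally weights:
  weight 0: 1 codewords.
  weight 1: 1 codewords.
  weight 2: 3 codewords.
  weight 3: 3 codewords.
  weight 4: 3 codewords.
  weight 5: 3 codewords.
  weight 6: 1 codewords.
  weight 7: 1 codewords.
Minimum distance d = smallest w > 0 with A_w > 0 = 1.
Sanity: Σ A_w = 16 = 2^4 = 16 ✓.


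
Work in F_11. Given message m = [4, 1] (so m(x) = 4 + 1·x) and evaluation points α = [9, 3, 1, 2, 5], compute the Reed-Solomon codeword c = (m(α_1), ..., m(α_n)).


c = [2, 7, 5, 6, 9]

Message polynomial: m(x) = 4 + 1·x (mod 11).
For each evaluation point α_i, compute m(α_i) mod 11:
  α_1 = 9: Horner steps 1 → 2, so m(9) = 2.
  α_2 = 3: Horner steps 1 → 7, so m(3) = 7.
  α_3 = 1: Horner steps 1 → 5, so m(1) = 5.
  α_4 = 2: Horner steps 1 → 6, so m(2) = 6.
  α_5 = 5: Horner steps 1 → 9, so m(5) = 9.
Codeword c = [2, 7, 5, 6, 9] ∈ F_11^5.


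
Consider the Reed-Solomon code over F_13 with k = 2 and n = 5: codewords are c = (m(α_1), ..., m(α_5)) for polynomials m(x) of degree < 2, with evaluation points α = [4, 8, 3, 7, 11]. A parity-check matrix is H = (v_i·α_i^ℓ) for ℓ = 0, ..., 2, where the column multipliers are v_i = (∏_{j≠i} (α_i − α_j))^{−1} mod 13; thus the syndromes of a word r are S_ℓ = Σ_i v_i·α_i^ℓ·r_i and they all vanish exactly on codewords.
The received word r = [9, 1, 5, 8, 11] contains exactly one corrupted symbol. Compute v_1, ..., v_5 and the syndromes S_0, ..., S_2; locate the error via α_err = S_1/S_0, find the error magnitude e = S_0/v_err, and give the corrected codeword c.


S = (3, 11, 10), error at position 2, error magnitude e = 2, c = [9, 12, 5, 8, 11].

Step 1: column multipliers v_i = (∏_{j≠i}(α_i − α_j))^{−1} mod 13.
  i = 1 (α = 4): (4−8)(4−3)(4−7)(4−11) = (−4)·1·(−3)·(−7) = −84 ≡ 7, so v_1 = 7^{−1} = 2 (mod 13).
  i = 2 (α = 8): (8−4)(8−3)(8−7)(8−11) = 4·5·1·(−3) = −60 ≡ 5, so v_2 = 5^{−1} = 8 (mod 13).
  i = 3 (α = 3): (3−4)(3−8)(3−7)(3−11) = (−1)·(−5)·(−4)·(−8) = 160 ≡ 4, so v_3 = 4^{−1} = 10 (mod 13).
  i = 4 (α = 7): (7−4)(7−8)(7−3)(7−11) = 3·(−1)·4·(−4) = 48 ≡ 9, so v_4 = 9^{−1} = 3 (mod 13).
  i = 5 (α = 11): (11−4)(11−8)(11−3)(11−7) = 7·3·8·4 = 672 ≡ 9, so v_5 = 9^{−1} = 3 (mod 13).
  v = [2, 8, 10, 3, 3].
Step 2: syndromes of r = [9, 1, 5, 8, 11] (all sums mod 13).
  S_0 = Σ v_i r_i = 2·9 + 8·1 + 10·5 + 3·8 + 3·11 = 133 ≡ 3.
  S_1 = Σ v_i α_i r_i = 2·4·9 + 8·8·1 + 10·3·5 + 3·7·8 + 3·11·11 = 817 ≡ 11.
  α_i^2 mod 13 = [3, 12, 9, 10, 4].
  S_2 = Σ v_i α_i^2 r_i = 2·3·9 + 8·12·1 + 10·9·5 + 3·10·8 + 3·4·11 = 972 ≡ 10.
  S = (3, 11, 10) ≠ 0, so r is not a codeword (an error is present).
Step 3: locate the error. For a single error e at position i, S_ℓ = v_i·e·α_i^ℓ, so α_err = S_1/S_0.
  S_0^{−1} = 3^{−1} = 9 (mod 13), so α_err = 11·9 = 99 ≡ 8 = α_2. Error position i = 2.
  Consistency check: S_2/S_1 = 10·6 = 60 ≡ 8 = α_err ✓ (single-error assumption holds).
Step 4: error magnitude e = S_0/v_2 = S_0·∏_{j≠2}(α_2 − α_j) = 3·5 = 15 ≡ 2 (mod 13).
Step 5: correct position 2: c_2 = r_2 − e = 1 − 2 ≡ 12 (mod 13). Hence c = [9, 12, 5, 8, 11].
  Check: interpolating c through the α_i gives m(x) = 6 + 4·x (degree < 2) with m(α_i) = c_i for every i, so c is indeed a codeword.


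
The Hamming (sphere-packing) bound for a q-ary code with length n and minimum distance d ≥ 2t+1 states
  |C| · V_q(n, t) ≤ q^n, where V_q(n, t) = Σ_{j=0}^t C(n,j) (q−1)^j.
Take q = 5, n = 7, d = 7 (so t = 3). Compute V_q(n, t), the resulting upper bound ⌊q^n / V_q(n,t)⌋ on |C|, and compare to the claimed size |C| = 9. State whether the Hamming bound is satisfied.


V_q(n, t) = 2605, q^n = 78125, Hamming bound = 29, |C| = 9 ≤ bound (satisfied).

Step 1: Compute V_q(n, t) = Σ_{j=0}^3 C(n, j) (q−1)^j.
  j = 0: C(7,0)·(4)^0 = 1·1 = 1.
  j = 1: C(7,1)·(4)^1 = 7·4 = 28.
  j = 2: C(7,2)·(4)^2 = 21·16 = 336.
  j = 3: C(7,3)·(4)^3 = 35·64 = 2240.
  V_q(n, t) = 1 + 28 + 336 + 2240 = 2605.
Step 2: q^n = 5^7 = 78125.
Step 3: Hamming bound ⌊q^n / V_q(n,t)⌋ = ⌊78125/2605⌋ = 29.
Step 4: Compare |C| = 9 to 29: satisfied.
The claimed |C| lies below the Hamming bound.


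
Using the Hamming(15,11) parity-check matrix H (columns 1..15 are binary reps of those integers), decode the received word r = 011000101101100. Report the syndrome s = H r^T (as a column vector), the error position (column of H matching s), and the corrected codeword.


s = (0, 1, 0, 0)^T, error position = 4, corrected codeword c = 011100101101100

Compute s = H r^T mod 2 one row at a time:
  s_1 = 0 + 1 + 1 + 0 + 1 + 1 + 0 + 0 = 4 ≡ 0 (mod 2).
  s_2 = 0 + 0 + 0 + 1 + 1 + 1 + 0 + 0 = 3 ≡ 1 (mod 2).
  s_3 = 1 + 1 + 0 + 1 + 1 + 0 + 0 + 0 = 4 ≡ 0 (mod 2).
  s_4 = 0 + 1 + 0 + 1 + 1 + 0 + 1 + 0 = 4 ≡ 0 (mod 2).
s = (0, 1, 0, 0)^T — this equals column 4 of H (binary 0100), so error is at position 4.
Correct: flip bit 4 of r = 011000101101100 to get c = 011100101101100.


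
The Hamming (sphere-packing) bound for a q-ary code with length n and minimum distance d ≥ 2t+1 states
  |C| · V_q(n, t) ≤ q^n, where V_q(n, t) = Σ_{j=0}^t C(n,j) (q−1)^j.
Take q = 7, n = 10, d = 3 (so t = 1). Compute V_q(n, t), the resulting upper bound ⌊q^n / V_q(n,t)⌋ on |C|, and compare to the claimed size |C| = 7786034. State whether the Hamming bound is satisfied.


V_q(n, t) = 61, q^n = 282475249, Hamming bound = 4630741, |C| = 7786034 > bound (violated).

Step 1: Compute V_q(n, t) = Σ_{j=0}^1 C(n, j) (q−1)^j.
  j = 0: C(10,0)·(6)^0 = 1·1 = 1.
  j = 1: C(10,1)·(6)^1 = 10·6 = 60.
  V_q(n, t) = 1 + 60 = 61.
Step 2: q^n = 7^10 = 282475249.
Step 3: Hamming bound ⌊q^n / V_q(n,t)⌋ = ⌊282475249/61⌋ = 4630741.
Step 4: Compare |C| = 7786034 to 4630741: violated.
The claimed |C| lies above the Hamming bound, so no 7-ary code of length 10 with d ≥ 3 can have 7786034 codewords.


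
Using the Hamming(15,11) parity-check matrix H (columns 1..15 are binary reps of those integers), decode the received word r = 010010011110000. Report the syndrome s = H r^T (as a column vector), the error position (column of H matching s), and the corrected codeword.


s = (0, 1, 1, 1)^T, error position = 7, corrected codeword c = 010010111110000

Compute s = H r^T mod 2 one row at a time:
  s_1 = 1 + 1 + 1 + 1 + 0 + 0 + 0 + 0 = 4 ≡ 0 (mod 2).
  s_2 = 0 + 1 + 0 + 0 + 0 + 0 + 0 + 0 = 1 ≡ 1 (mod 2).
  s_3 = 1 + 0 + 0 + 0 + 1 + 1 + 0 + 0 = 3 ≡ 1 (mod 2).
  s_4 = 0 + 0 + 1 + 0 + 1 + 1 + 0 + 0 = 3 ≡ 1 (mod 2).
s = (0, 1, 1, 1)^T — this equals column 7 of H (binary 0111), so error is at position 7.
Correct: flip bit 7 of r = 010010011110000 to get c = 010010111110000.


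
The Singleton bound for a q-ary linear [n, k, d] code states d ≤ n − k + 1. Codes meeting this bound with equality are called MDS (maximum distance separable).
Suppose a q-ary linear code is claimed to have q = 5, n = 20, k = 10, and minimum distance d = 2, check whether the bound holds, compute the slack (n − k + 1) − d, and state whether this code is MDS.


Singleton RHS = n − k + 1 = 11, slack = 9, bound satisfied, not MDS.

Singleton bound: d ≤ n − k + 1.
Here n = 20, k = 10, so n − k + 1 = 11.
Given d = 2, check d ≤ 11: YES.
Slack = (n − k + 1) − d = 9.
The code is NOT MDS (slack = 9 > 0).
Description: the claimed parameters are [20, 10, 2]_5; such a code would be non-MDS.


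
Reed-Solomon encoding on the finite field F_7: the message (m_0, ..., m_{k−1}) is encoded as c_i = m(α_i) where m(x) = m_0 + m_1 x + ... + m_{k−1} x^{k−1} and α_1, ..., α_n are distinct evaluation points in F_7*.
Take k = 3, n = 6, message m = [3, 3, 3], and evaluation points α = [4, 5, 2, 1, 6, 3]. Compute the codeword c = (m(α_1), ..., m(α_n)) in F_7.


c = [0, 2, 0, 2, 3, 4]

Message polynomial: m(x) = 3 + 3·x + 3·x^2 (mod 7).
For each evaluation point α_i, compute m(α_i) mod 7:
  α_1 = 4: Horner steps 3 → 1 → 0, so m(4) = 0.
  α_2 = 5: Horner steps 3 → 4 → 2, so m(5) = 2.
  α_3 = 2: Horner steps 3 → 2 → 0, so m(2) = 0.
  α_4 = 1: Horner steps 3 → 6 → 2, so m(1) = 2.
  α_5 = 6: Horner steps 3 → 0 → 3, so m(6) = 3.
  α_6 = 3: Horner steps 3 → 5 → 4, so m(3) = 4.
Codeword c = [0, 2, 0, 2, 3, 4] ∈ F_7^6.


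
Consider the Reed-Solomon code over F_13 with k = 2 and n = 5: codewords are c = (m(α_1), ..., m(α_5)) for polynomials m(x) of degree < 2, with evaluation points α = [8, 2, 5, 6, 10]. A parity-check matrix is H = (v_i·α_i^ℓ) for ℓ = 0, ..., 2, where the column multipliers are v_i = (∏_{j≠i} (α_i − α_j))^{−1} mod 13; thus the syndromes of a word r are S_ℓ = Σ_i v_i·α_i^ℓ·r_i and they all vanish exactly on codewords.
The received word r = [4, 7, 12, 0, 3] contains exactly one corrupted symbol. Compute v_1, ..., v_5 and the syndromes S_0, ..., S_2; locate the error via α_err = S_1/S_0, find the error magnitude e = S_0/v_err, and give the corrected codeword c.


S = (10, 8, 9), error at position 4, error magnitude e = 8, c = [4, 7, 12, 5, 3].

Step 1: column multipliers v_i = (∏_{j≠i}(α_i − α_j))^{−1} mod 13.
  i = 1 (α = 8): (8−2)(8−5)(8−6)(8−10) = 6·3·2·(−2) = −72 ≡ 6, so v_1 = 6^{−1} = 11 (mod 13).
  i = 2 (α = 2): (2−8)(2−5)(2−6)(2−10) = (−6)·(−3)·(−4)·(−8) = 576 ≡ 4, so v_2 = 4^{−1} = 10 (mod 13).
  i = 3 (α = 5): (5−8)(5−2)(5−6)(5−10) = (−3)·3·(−1)·(−5) = −45 ≡ 7, so v_3 = 7^{−1} = 2 (mod 13).
  i = 4 (α = 6): (6−8)(6−2)(6−5)(6−10) = (−2)·4·1·(−4) = 32 ≡ 6, so v_4 = 6^{−1} = 11 (mod 13).
  i = 5 (α = 10): (10−8)(10−2)(10−5)(10−6) = 2·8·5·4 = 320 ≡ 8, so v_5 = 8^{−1} = 5 (mod 13).
  v = [11, 10, 2, 11, 5].
Step 2: syndromes of r = [4, 7, 12, 0, 3] (all sums mod 13).
  S_0 = Σ v_i r_i = 11·4 + 10·7 + 2·12 + 11·0 + 5·3 = 153 ≡ 10.
  S_1 = Σ v_i α_i r_i = 11·8·4 + 10·2·7 + 2·5·12 + 11·6·0 + 5·10·3 = 762 ≡ 8.
  α_i^2 mod 13 = [12, 4, 12, 10, 9].
  S_2 = Σ v_i α_i^2 r_i = 11·12·4 + 10·4·7 + 2·12·12 + 11·10·0 + 5·9·3 = 1231 ≡ 9.
  S = (10, 8, 9) ≠ 0, so r is not a codeword (an error is present).
Step 3: locate the error. For a single error e at position i, S_ℓ = v_i·e·α_i^ℓ, so α_err = S_1/S_0.
  S_0^{−1} = 10^{−1} = 4 (mod 13), so α_err = 8·4 = 32 ≡ 6 = α_4. Error position i = 4.
  Consistency check: S_2/S_1 = 9·5 = 45 ≡ 6 = α_err ✓ (single-error assumption holds).
Step 4: error magnitude e = S_0/v_4 = S_0·∏_{j≠4}(α_4 − α_j) = 10·6 = 60 ≡ 8 (mod 13).
Step 5: correct position 4: c_4 = r_4 − e = 0 − 8 ≡ 5 (mod 13). Hence c = [4, 7, 12, 5, 3].
  Check: interpolating c through the α_i gives m(x) = 8 + 6·x (degree < 2) with m(α_i) = c_i for every i, so c is indeed a codeword.


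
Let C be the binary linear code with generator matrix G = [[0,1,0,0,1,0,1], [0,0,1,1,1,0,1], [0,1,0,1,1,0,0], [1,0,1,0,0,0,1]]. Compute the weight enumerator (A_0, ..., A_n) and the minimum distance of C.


Weight distribution: A_0 = 1, A_2 = 3, A_3 = 8, A_4 = 3, A_6 = 1. Minimum distance d = 2.

Enumerate all 2^4 = 16 messages m ∈ F_2^4.
For each, compute codeword c = mG in F_2^7, then tally its weight.
  m = 0000 → c = 0000000, weight = 0.
  m = 1000 → c = 0100101, weight = 3.
  m = 0100 → c = 0011101, weight = 4.
  m = 1100 → c = 0111000, weight = 3.
  m = 0010 → c = 0101100, weight = 3.
  m = 1010 → c = 0001001, weight = 2.
  m = 0110 → c = 0110001, weight = 3.
  m = 1110 → c = 0010100, weight = 2.
  m = 0001 → c = 1010001, weight = 3.
  m = 1001 → c = 1110100, weight = 4.
  m = 0101 → c = 1001100, weight = 3.
  m = 1101 → c = 1101001, weight = 4.
  m = 0011 → c = 1111101, weight = 6.
  m = 1011 → c = 1011000, weight = 3.
  m = 0111 → c = 1100000, weight = 2.
  m = 1111 → c = 1000101, weight = 3.
Tally weights:
  weight 0: 1 codewords.
  weight 2: 3 codewords.
  weight 3: 8 codewords.
  weight 4: 3 codewords.
  weight 6: 1 codewords.
Minimum distance d = smallest w > 0 with A_w > 0 = 2.
Sanity: Σ A_w = 16 = 2^4 = 16 ✓.


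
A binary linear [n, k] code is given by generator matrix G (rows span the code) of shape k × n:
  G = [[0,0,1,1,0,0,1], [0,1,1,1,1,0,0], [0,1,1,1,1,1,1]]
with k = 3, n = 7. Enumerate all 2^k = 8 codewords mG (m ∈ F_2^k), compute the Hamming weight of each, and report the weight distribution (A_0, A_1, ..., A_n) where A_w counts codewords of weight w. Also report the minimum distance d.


Weight distribution: A_0 = 1, A_2 = 1, A_3 = 4, A_4 = 1, A_6 = 1. Minimum distance d = 2.

Enumerate all 2^3 = 8 messages m ∈ F_2^3.
For each, compute codeword c = mG in F_2^7, then tally its weight.
  m = 000 → c = 0000000, weight = 0.
  m = 100 → c = 0011001, weight = 3.
  m = 010 → c = 0111100, weight = 4.
  m = 110 → c = 0100101, weight = 3.
  m = 001 → c = 0111111, weight = 6.
  m = 101 → c = 0100110, weight = 3.
  m = 011 → c = 0000011, weight = 2.
  m = 111 → c = 0011010, weight = 3.
Tally weights:
  weight 0: 1 codewords.
  weight 2: 1 codewords.
  weight 3: 4 codewords.
  weight 4: 1 codewords.
  weight 6: 1 codewords.
Minimum distance d = smallest w > 0 with A_w > 0 = 2.
Sanity: Σ A_w = 8 = 2^3 = 8 ✓.


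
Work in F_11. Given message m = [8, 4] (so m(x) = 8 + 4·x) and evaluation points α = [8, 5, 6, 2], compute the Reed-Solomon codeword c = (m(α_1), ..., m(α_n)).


c = [7, 6, 10, 5]

Message polynomial: m(x) = 8 + 4·x (mod 11).
For each evaluation point α_i, compute m(α_i) mod 11:
  α_1 = 8: Horner steps 4 → 7, so m(8) = 7.
  α_2 = 5: Horner steps 4 → 6, so m(5) = 6.
  α_3 = 6: Horner steps 4 → 10, so m(6) = 10.
  α_4 = 2: Horner steps 4 → 5, so m(2) = 5.
Codeword c = [7, 6, 10, 5] ∈ F_11^4.


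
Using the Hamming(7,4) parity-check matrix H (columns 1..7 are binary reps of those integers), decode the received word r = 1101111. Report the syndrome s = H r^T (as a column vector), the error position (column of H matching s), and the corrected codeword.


s = (0, 1, 1)^T, error position = 3, corrected codeword c = 1111111

Compute s = H r^T mod 2 one row at a time:
  s_1 = 1 + 1 + 1 + 1 = 4 ≡ 0 (mod 2).
  s_2 = 1 + 0 + 1 + 1 = 3 ≡ 1 (mod 2).
  s_3 = 1 + 0 + 1 + 1 = 3 ≡ 1 (mod 2).
s = (0, 1, 1)^T — this equals column 3 of H (binary 011), so error is at position 3.
Correct: flip bit 3 of r = 1101111 to get c = 1111111.


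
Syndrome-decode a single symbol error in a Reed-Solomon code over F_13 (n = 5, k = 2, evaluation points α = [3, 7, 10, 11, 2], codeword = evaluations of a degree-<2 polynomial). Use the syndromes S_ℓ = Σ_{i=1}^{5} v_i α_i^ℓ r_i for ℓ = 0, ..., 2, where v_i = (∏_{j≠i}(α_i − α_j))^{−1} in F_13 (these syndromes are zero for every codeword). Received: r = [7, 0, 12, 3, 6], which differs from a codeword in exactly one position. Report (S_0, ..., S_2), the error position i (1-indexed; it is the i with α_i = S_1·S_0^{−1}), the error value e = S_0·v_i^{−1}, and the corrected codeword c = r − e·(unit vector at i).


S = (1, 3, 9), error at position 1, error magnitude e = 10, c = [10, 0, 12, 3, 6].

Step 1: column multipliers v_i = (∏_{j≠i}(α_i − α_j))^{−1} mod 13.
  i = 1 (α = 3): (3−7)(3−10)(3−11)(3−2) = (−4)·(−7)·(−8)·1 = −224 ≡ 10, so v_1 = 10^{−1} = 4 (mod 13).
  i = 2 (α = 7): (7−3)(7−10)(7−11)(7−2) = 4·(−3)·(−4)·5 = 240 ≡ 6, so v_2 = 6^{−1} = 11 (mod 13).
  i = 3 (α = 10): (10−3)(10−7)(10−11)(10−2) = 7·3·(−1)·8 = −168 ≡ 1, so v_3 = 1^{−1} = 1 (mod 13).
  i = 4 (α = 11): (11−3)(11−7)(11−10)(11−2) = 8·4·1·9 = 288 ≡ 2, so v_4 = 2^{−1} = 7 (mod 13).
  i = 5 (α = 2): (2−3)(2−7)(2−10)(2−11) = (−1)·(−5)·(−8)·(−9) = 360 ≡ 9, so v_5 = 9^{−1} = 3 (mod 13).
  v = [4, 11, 1, 7, 3].
Step 2: syndromes of r = [7, 0, 12, 3, 6] (all sums mod 13).
  S_0 = Σ v_i r_i = 4·7 + 11·0 + 1·12 + 7·3 + 3·6 = 79 ≡ 1.
  S_1 = Σ v_i α_i r_i = 4·3·7 + 11·7·0 + 1·10·12 + 7·11·3 + 3·2·6 = 471 ≡ 3.
  α_i^2 mod 13 = [9, 10, 9, 4, 4].
  S_2 = Σ v_i α_i^2 r_i = 4·9·7 + 11·10·0 + 1·9·12 + 7·4·3 + 3·4·6 = 516 ≡ 9.
  S = (1, 3, 9) ≠ 0, so r is not a codeword (an error is present).
Step 3: locate the error. For a single error e at position i, S_ℓ = v_i·e·α_i^ℓ, so α_err = S_1/S_0.
  S_0^{−1} = 1^{−1} = 1 (mod 13), so α_err = 3·1 = 3 ≡ 3 = α_1. Error position i = 1.
  Consistency check: S_2/S_1 = 9·9 = 81 ≡ 3 = α_err ✓ (single-error assumption holds).
Step 4: error magnitude e = S_0/v_1 = S_0·∏_{j≠1}(α_1 − α_j) = 1·10 = 10 ≡ 10 (mod 13).
Step 5: correct position 1: c_1 = r_1 − e = 7 − 10 ≡ 10 (mod 13). Hence c = [10, 0, 12, 3, 6].
  Check: interpolating c through the α_i gives m(x) = 11 + 4·x (degree < 2) with m(α_i) = c_i for every i, so c is indeed a codeword.


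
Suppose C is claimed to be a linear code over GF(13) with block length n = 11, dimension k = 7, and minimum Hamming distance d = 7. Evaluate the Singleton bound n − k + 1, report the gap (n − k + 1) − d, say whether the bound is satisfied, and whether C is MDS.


Singleton RHS = n − k + 1 = 5, slack = -2, bound violated (no such code; not MDS).

Singleton bound: d ≤ n − k + 1.
Here n = 11, k = 7, so n − k + 1 = 5.
Given d = 7, check d ≤ 5: NO.
Slack = (n − k + 1) − d = -2.
The slack is negative: d = 7 exceeds n − k + 1 = 5 by 2, so the Singleton bound is violated and no linear [11, 7, 7]_13 code can exist. In particular it is not MDS (MDS requires d = n − k + 1 exactly).
Description: the claimed parameters are [11, 7, 7]_13; such a code would be impossible (violates the Singleton bound).


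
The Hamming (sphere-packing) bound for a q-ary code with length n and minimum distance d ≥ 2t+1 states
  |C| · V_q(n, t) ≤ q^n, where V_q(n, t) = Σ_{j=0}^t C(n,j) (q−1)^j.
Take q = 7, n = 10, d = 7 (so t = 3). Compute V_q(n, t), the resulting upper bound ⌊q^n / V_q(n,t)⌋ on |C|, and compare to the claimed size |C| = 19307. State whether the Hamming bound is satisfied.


V_q(n, t) = 27601, q^n = 282475249, Hamming bound = 10234, |C| = 19307 > bound (violated).

Step 1: Compute V_q(n, t) = Σ_{j=0}^3 C(n, j) (q−1)^j.
  j = 0: C(10,0)·(6)^0 = 1·1 = 1.
  j = 1: C(10,1)·(6)^1 = 10·6 = 60.
  j = 2: C(10,2)·(6)^2 = 45·36 = 1620.
  j = 3: C(10,3)·(6)^3 = 120·216 = 25920.
  V_q(n, t) = 1 + 60 + 1620 + 25920 = 27601.
Step 2: q^n = 7^10 = 282475249.
Step 3: Hamming bound ⌊q^n / V_q(n,t)⌋ = ⌊282475249/27601⌋ = 10234.
Step 4: Compare |C| = 19307 to 10234: violated.
The claimed |C| lies above the Hamming bound, so no 7-ary code of length 10 with d ≥ 7 can have 19307 codewords.


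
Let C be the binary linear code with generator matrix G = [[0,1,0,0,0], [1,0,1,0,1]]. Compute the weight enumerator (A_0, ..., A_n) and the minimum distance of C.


Weight distribution: A_0 = 1, A_1 = 1, A_3 = 1, A_4 = 1. Minimum distance d = 1.

Enumerate all 2^2 = 4 messages m ∈ F_2^2.
For each, compute codeword c = mG in F_2^5, then tally its weight.
  m = 00 → c = 00000, weight = 0.
  m = 10 → c = 01000, weight = 1.
  m = 01 → c = 10101, weight = 3.
  m = 11 → c = 11101, weight = 4.
Tally weights:
  weight 0: 1 codewords.
  weight 1: 1 codewords.
  weight 3: 1 codewords.
  weight 4: 1 codewords.
Minimum distance d = smallest w > 0 with A_w > 0 = 1.
Sanity: Σ A_w = 4 = 2^2 = 4 ✓.


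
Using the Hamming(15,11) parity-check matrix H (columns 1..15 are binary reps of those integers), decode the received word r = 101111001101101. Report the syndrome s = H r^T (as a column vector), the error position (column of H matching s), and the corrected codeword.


s = (1, 0, 0, 0)^T, error position = 8, corrected codeword c = 101111011101101

Compute s = H r^T mod 2 one row at a time:
  s_1 = 0 + 1 + 1 + 0 + 1 + 1 + 0 + 1 = 5 ≡ 1 (mod 2).
  s_2 = 1 + 1 + 1 + 0 + 1 + 1 + 0 + 1 = 6 ≡ 0 (mod 2).
  s_3 = 0 + 1 + 1 + 0 + 1 + 0 + 0 + 1 = 4 ≡ 0 (mod 2).
  s_4 = 1 + 1 + 1 + 0 + 1 + 0 + 1 + 1 = 6 ≡ 0 (mod 2).
s = (1, 0, 0, 0)^T — this equals column 8 of H (binary 1000), so error is at position 8.
Correct: flip bit 8 of r = 101111001101101 to get c = 101111011101101.


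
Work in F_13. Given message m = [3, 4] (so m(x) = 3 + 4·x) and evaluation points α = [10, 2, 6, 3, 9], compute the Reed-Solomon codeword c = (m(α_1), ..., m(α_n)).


c = [4, 11, 1, 2, 0]

Message polynomial: m(x) = 3 + 4·x (mod 13).
For each evaluation point α_i, compute m(α_i) mod 13:
  α_1 = 10: Horner steps 4 → 4, so m(10) = 4.
  α_2 = 2: Horner steps 4 → 11, so m(2) = 11.
  α_3 = 6: Horner steps 4 → 1, so m(6) = 1.
  α_4 = 3: Horner steps 4 → 2, so m(3) = 2.
  α_5 = 9: Horner steps 4 → 0, so m(9) = 0.
Codeword c = [4, 11, 1, 2, 0] ∈ F_13^5.


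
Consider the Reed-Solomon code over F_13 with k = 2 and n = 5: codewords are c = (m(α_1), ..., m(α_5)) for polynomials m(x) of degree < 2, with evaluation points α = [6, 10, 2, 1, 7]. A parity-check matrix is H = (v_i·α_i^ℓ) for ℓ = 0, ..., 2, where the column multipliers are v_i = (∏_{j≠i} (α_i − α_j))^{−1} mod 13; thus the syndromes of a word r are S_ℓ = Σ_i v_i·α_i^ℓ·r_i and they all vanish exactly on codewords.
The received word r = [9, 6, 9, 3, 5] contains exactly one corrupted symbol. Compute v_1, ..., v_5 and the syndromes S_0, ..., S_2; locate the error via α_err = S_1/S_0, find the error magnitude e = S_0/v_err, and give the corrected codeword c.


S = (4, 8, 3), error at position 3, error magnitude e = 10, c = [9, 6, 12, 3, 5].

Step 1: column multipliers v_i = (∏_{j≠i}(α_i − α_j))^{−1} mod 13.
  i = 1 (α = 6): (6−10)(6−2)(6−1)(6−7) = (−4)·4·5·(−1) = 80 ≡ 2, so v_1 = 2^{−1} = 7 (mod 13).
  i = 2 (α = 10): (10−6)(10−2)(10−1)(10−7) = 4·8·9·3 = 864 ≡ 6, so v_2 = 6^{−1} = 11 (mod 13).
  i = 3 (α = 2): (2−6)(2−10)(2−1)(2−7) = (−4)·(−8)·1·(−5) = −160 ≡ 9, so v_3 = 9^{−1} = 3 (mod 13).
  i = 4 (α = 1): (1−6)(1−10)(1−2)(1−7) = (−5)·(−9)·(−1)·(−6) = 270 ≡ 10, so v_4 = 10^{−1} = 4 (mod 13).
  i = 5 (α = 7): (7−6)(7−10)(7−2)(7−1) = 1·(−3)·5·6 = −90 ≡ 1, so v_5 = 1^{−1} = 1 (mod 13).
  v = [7, 11, 3, 4, 1].
Step 2: syndromes of r = [9, 6, 9, 3, 5] (all sums mod 13).
  S_0 = Σ v_i r_i = 7·9 + 11·6 + 3·9 + 4·3 + 1·5 = 173 ≡ 4.
  S_1 = Σ v_i α_i r_i = 7·6·9 + 11·10·6 + 3·2·9 + 4·1·3 + 1·7·5 = 1139 ≡ 8.
  α_i^2 mod 13 = [10, 9, 4, 1, 10].
  S_2 = Σ v_i α_i^2 r_i = 7·10·9 + 11·9·6 + 3·4·9 + 4·1·3 + 1·10·5 = 1394 ≡ 3.
  S = (4, 8, 3) ≠ 0, so r is not a codeword (an error is present).
Step 3: locate the error. For a single error e at position i, S_ℓ = v_i·e·α_i^ℓ, so α_err = S_1/S_0.
  S_0^{−1} = 4^{−1} = 10 (mod 13), so α_err = 8·10 = 80 ≡ 2 = α_3. Error position i = 3.
  Consistency check: S_2/S_1 = 3·5 = 15 ≡ 2 = α_err ✓ (single-error assumption holds).
Step 4: error magnitude e = S_0/v_3 = S_0·∏_{j≠3}(α_3 − α_j) = 4·9 = 36 ≡ 10 (mod 13).
Step 5: correct position 3: c_3 = r_3 − e = 9 − 10 ≡ 12 (mod 13). Hence c = [9, 6, 12, 3, 5].
  Check: interpolating c through the α_i gives m(x) = 7 + 9·x (degree < 2) with m(α_i) = c_i for every i, so c is indeed a codeword.


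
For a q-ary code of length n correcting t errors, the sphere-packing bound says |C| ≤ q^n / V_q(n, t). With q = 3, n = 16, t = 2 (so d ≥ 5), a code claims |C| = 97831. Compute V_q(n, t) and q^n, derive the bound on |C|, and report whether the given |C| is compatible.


V_q(n, t) = 513, q^n = 43046721, Hamming bound = 83911, |C| = 97831 > bound (violated).

Step 1: Compute V_q(n, t) = Σ_{j=0}^2 C(n, j) (q−1)^j.
  j = 0: C(16,0)·(2)^0 = 1·1 = 1.
  j = 1: C(16,1)·(2)^1 = 16·2 = 32.
  j = 2: C(16,2)·(2)^2 = 120·4 = 480.
  V_q(n, t) = 1 + 32 + 480 = 513.
Step 2: q^n = 3^16 = 43046721.
Step 3: Hamming bound ⌊q^n / V_q(n,t)⌋ = ⌊43046721/513⌋ = 83911.
Step 4: Compare |C| = 97831 to 83911: violated.
The claimed |C| lies above the Hamming bound, so no 3-ary code of length 16 with d ≥ 5 can have 97831 codewords.


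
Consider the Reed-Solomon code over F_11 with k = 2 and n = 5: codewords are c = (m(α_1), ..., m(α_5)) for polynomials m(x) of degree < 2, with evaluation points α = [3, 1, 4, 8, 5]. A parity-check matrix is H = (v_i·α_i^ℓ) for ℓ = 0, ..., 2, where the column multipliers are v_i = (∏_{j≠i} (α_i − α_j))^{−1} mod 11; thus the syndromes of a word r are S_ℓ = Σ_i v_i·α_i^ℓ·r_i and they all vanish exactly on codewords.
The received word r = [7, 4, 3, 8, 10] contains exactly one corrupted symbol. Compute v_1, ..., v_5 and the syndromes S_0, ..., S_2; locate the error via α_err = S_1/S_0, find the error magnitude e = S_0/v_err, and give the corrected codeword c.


S = (5, 7, 1), error at position 4, error magnitude e = 10, c = [7, 4, 3, 9, 10].

Step 1: column multipliers v_i = (∏_{j≠i}(α_i − α_j))^{−1} mod 11.
  i = 1 (α = 3): (3−1)(3−4)(3−8)(3−5) = 2·(−1)·(−5)·(−2) = −20 ≡ 2, so v_1 = 2^{−1} = 6 (mod 11).
  i = 2 (α = 1): (1−3)(1−4)(1−8)(1−5) = (−2)·(−3)·(−7)·(−4) = 168 ≡ 3, so v_2 = 3^{−1} = 4 (mod 11).
  i = 3 (α = 4): (4−3)(4−1)(4−8)(4−5) = 1·3·(−4)·(−1) = 12 ≡ 1, so v_3 = 1^{−1} = 1 (mod 11).
  i = 4 (α = 8): (8−3)(8−1)(8−4)(8−5) = 5·7·4·3 = 420 ≡ 2, so v_4 = 2^{−1} = 6 (mod 11).
  i = 5 (α = 5): (5−3)(5−1)(5−4)(5−8) = 2·4·1·(−3) = −24 ≡ 9, so v_5 = 9^{−1} = 5 (mod 11).
  v = [6, 4, 1, 6, 5].
Step 2: syndromes of r = [7, 4, 3, 8, 10] (all sums mod 11).
  S_0 = Σ v_i r_i = 6·7 + 4·4 + 1·3 + 6·8 + 5·10 = 159 ≡ 5.
  S_1 = Σ v_i α_i r_i = 6·3·7 + 4·1·4 + 1·4·3 + 6·8·8 + 5·5·10 = 788 ≡ 7.
  α_i^2 mod 11 = [9, 1, 5, 9, 3].
  S_2 = Σ v_i α_i^2 r_i = 6·9·7 + 4·1·4 + 1·5·3 + 6·9·8 + 5·3·10 = 991 ≡ 1.
  S = (5, 7, 1) ≠ 0, so r is not a codeword (an error is present).
Step 3: locate the error. For a single error e at position i, S_ℓ = v_i·e·α_i^ℓ, so α_err = S_1/S_0.
  S_0^{−1} = 5^{−1} = 9 (mod 11), so α_err = 7·9 = 63 ≡ 8 = α_4. Error position i = 4.
  Consistency check: S_2/S_1 = 1·8 = 8 ≡ 8 = α_err ✓ (single-error assumption holds).
Step 4: error magnitude e = S_0/v_4 = S_0·∏_{j≠4}(α_4 − α_j) = 5·2 = 10 ≡ 10 (mod 11).
Step 5: correct position 4: c_4 = r_4 − e = 8 − 10 ≡ 9 (mod 11). Hence c = [7, 4, 3, 9, 10].
  Check: interpolating c through the α_i gives m(x) = 8 + 7·x (degree < 2) with m(α_i) = c_i for every i, so c is indeed a codeword.
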